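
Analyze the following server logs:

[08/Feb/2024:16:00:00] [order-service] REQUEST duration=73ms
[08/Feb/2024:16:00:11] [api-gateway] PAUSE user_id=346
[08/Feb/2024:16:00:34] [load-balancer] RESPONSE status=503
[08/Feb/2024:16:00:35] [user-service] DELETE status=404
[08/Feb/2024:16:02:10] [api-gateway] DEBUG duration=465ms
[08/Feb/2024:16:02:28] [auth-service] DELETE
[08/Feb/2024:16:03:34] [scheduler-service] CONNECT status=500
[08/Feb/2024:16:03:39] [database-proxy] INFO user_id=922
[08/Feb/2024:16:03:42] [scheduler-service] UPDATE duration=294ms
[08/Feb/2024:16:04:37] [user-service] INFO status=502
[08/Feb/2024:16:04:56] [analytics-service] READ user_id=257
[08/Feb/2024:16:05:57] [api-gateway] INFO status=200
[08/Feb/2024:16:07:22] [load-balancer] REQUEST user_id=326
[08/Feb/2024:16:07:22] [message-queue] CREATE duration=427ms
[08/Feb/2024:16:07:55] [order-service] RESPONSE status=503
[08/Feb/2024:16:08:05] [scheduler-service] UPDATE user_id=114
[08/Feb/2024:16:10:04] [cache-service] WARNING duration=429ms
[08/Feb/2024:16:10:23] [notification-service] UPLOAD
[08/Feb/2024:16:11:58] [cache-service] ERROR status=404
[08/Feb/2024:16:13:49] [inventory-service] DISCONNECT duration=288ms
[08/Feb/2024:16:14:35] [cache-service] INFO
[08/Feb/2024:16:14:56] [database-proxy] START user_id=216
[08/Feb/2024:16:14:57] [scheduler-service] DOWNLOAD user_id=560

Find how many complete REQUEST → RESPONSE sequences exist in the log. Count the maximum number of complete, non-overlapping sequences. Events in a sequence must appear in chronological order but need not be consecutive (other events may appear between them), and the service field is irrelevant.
2

To count sequences:

1. Look for pattern: REQUEST → RESPONSE
2. Greedily scan the log in chronological order, matching each sequence element in turn (ignoring service)
3. Each time the full pattern completes, increment the count and restart matching from the next event
4. Complete non-overlapping sequences found: 2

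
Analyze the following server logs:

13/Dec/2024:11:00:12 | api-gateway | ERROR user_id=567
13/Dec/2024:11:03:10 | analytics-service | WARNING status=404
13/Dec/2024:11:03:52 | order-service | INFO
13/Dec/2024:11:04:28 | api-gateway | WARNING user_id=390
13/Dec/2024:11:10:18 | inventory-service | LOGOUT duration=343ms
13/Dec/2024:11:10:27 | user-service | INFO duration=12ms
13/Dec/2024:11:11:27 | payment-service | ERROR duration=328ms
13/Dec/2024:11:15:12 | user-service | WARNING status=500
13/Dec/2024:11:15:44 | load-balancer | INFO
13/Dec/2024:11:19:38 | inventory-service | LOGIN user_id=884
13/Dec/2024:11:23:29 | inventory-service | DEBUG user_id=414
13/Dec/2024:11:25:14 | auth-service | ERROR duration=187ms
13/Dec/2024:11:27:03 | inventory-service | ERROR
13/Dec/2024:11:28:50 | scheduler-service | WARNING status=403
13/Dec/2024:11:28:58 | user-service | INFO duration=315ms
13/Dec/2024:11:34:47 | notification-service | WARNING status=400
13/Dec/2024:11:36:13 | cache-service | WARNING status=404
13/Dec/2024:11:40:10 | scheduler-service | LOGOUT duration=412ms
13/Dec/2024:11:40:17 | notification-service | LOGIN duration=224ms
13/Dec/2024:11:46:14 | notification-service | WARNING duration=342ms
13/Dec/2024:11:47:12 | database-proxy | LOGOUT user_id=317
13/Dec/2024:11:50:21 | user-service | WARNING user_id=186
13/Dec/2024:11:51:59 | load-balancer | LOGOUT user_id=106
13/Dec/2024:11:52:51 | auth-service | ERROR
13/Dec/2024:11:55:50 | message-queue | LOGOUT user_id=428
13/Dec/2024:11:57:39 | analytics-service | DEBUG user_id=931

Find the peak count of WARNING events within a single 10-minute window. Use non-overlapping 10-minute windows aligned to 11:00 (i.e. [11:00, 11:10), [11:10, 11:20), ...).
2

To find the burst window:

1. Divide the log period into non-overlapping 10-minute windows starting at 11:00
2. Count WARNING events in each window
3. Find the window with maximum count
4. Maximum events in a window: 2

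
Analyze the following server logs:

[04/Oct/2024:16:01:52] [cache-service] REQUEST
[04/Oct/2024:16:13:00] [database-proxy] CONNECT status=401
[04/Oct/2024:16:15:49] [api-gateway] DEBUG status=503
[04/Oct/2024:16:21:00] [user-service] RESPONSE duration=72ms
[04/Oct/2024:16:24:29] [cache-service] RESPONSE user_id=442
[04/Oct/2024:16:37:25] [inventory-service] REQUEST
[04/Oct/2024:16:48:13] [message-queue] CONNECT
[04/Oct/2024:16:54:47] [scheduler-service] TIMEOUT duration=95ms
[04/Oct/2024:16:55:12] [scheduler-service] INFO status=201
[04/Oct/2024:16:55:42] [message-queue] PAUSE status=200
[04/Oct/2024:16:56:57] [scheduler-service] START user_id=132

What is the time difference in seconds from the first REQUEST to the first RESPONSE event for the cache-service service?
1357

To find the time between events:

1. Locate the first REQUEST event for cache-service: 04/Oct/2024:16:01:52
2. Locate the first RESPONSE event for cache-service: 04/Oct/2024:16:24:29
3. Calculate the difference: 04/Oct/2024:16:24:29 - 04/Oct/2024:16:01:52 = 1357 seconds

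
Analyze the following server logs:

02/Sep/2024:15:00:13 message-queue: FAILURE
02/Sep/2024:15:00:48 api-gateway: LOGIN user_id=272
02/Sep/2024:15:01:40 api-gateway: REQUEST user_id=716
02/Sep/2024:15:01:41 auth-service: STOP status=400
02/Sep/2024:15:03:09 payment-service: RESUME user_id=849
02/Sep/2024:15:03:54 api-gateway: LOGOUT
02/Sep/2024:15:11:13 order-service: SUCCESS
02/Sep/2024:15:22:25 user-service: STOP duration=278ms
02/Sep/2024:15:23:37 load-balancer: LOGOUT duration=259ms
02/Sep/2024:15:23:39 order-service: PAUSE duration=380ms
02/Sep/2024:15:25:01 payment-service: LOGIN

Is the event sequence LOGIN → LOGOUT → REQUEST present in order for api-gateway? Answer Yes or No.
No

To verify sequence order:

1. Find all events in sequence LOGIN → LOGOUT → REQUEST for api-gateway
2. Extract their timestamps
3. Check if timestamps are in ascending order
4. Result: No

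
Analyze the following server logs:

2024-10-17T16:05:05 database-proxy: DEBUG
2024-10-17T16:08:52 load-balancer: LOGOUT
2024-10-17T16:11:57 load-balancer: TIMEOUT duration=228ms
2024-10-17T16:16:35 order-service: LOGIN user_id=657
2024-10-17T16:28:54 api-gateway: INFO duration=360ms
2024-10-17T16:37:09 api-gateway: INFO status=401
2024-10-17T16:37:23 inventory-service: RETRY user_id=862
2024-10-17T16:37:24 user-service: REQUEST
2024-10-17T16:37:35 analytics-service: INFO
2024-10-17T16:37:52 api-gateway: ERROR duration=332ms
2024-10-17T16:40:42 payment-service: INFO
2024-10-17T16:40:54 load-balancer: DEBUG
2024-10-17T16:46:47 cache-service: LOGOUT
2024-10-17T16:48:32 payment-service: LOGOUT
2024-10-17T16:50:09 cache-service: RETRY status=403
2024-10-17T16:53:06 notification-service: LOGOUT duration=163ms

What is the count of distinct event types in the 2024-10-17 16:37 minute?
4

To count unique event types:

1. Filter events in the minute starting at 2024-10-17 16:37
2. Extract event types from matching entries
3. Count unique types: 4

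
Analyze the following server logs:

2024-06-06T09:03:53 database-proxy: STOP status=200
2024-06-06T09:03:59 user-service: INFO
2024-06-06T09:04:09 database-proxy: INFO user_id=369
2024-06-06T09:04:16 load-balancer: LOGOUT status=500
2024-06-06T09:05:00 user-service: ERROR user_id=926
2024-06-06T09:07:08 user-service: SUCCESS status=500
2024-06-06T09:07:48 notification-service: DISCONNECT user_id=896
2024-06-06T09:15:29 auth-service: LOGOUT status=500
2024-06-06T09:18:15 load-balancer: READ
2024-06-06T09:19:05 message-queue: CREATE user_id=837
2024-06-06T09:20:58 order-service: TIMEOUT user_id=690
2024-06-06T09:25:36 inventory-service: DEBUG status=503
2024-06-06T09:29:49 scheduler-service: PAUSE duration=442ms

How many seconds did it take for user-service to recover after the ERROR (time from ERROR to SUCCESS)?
128

To calculate recovery time:

1. Find ERROR event for user-service: 2024-06-06T09:05:00
2. Find next SUCCESS event for user-service: 2024-06-06T09:07:08
3. Recovery time: 2024-06-06T09:07:08 - 2024-06-06T09:05:00 = 128 seconds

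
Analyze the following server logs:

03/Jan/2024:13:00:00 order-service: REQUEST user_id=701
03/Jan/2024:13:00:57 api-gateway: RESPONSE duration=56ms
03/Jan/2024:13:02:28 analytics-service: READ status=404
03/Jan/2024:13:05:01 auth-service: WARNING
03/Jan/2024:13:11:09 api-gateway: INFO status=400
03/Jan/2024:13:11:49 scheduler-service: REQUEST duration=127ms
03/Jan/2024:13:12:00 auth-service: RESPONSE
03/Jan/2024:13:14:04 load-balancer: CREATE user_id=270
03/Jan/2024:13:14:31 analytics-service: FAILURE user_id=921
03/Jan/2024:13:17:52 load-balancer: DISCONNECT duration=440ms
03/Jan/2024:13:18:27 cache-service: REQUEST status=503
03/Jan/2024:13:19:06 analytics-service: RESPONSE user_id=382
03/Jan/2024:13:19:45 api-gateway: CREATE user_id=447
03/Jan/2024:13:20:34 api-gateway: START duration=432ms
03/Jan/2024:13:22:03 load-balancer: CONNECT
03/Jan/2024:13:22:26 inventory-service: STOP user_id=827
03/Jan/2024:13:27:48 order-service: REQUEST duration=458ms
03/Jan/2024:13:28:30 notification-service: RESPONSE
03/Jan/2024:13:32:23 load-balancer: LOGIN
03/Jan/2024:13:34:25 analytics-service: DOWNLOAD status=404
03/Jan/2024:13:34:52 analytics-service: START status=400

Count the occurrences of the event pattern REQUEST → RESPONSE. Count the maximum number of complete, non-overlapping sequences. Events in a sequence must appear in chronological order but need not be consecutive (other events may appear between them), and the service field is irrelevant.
4

To count sequences:

1. Look for pattern: REQUEST → RESPONSE
2. Greedily scan the log in chronological order, matching each sequence element in turn (ignoring service)
3. Each time the full pattern completes, increment the count and restart matching from the next event
4. Complete non-overlapping sequences found: 4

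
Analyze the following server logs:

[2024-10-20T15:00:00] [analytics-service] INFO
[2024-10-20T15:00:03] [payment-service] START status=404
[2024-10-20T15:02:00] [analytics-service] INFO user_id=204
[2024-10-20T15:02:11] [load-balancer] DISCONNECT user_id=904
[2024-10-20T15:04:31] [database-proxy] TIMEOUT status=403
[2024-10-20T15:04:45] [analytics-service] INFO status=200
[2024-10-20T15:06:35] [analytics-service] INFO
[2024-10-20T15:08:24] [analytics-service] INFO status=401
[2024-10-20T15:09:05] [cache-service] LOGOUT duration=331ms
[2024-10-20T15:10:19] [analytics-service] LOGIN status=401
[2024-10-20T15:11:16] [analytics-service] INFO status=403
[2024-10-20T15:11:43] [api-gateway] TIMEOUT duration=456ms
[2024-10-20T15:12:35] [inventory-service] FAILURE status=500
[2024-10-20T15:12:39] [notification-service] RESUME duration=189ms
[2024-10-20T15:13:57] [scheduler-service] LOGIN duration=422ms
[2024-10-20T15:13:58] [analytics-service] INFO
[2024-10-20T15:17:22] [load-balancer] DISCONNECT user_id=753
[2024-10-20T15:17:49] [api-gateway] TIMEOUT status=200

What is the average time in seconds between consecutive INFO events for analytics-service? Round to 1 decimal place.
139.7

To calculate average interval:

1. Find all INFO events for analytics-service in order
2. Calculate time gaps between consecutive events
3. Compute mean of gaps: 838 / 6 = 139.7 seconds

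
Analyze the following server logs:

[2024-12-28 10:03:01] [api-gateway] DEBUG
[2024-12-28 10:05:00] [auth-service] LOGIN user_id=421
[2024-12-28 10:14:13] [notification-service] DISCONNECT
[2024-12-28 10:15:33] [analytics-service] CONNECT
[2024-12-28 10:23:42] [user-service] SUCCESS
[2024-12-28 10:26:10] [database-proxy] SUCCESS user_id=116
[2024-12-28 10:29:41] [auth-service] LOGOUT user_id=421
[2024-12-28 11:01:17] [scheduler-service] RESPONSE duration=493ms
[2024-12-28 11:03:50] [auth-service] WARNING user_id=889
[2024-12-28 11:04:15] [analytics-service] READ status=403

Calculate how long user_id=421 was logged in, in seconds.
1481

To calculate session duration:

1. Find LOGIN event for user_id=421: 2024-12-28 10:05:00
2. Find LOGOUT event for user_id=421: 2024-12-28 10:29:41
3. Session duration: 2024-12-28 10:29:41 - 2024-12-28 10:05:00 = 1481 seconds (24 minutes)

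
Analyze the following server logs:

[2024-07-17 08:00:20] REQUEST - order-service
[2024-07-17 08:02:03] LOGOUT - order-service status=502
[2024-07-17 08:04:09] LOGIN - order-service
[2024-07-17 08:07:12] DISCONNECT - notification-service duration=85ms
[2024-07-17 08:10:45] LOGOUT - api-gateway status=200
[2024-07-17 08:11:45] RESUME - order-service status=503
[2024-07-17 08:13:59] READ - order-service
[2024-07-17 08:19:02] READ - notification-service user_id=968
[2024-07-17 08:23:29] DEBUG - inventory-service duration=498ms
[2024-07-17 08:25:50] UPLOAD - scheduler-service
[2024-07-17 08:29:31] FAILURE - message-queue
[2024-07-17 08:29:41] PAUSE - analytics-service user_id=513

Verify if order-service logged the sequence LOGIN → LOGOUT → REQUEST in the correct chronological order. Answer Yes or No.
No

To verify sequence order:

1. Find all events in sequence LOGIN → LOGOUT → REQUEST for order-service
2. Extract their timestamps
3. Check if timestamps are in ascending order
4. Result: No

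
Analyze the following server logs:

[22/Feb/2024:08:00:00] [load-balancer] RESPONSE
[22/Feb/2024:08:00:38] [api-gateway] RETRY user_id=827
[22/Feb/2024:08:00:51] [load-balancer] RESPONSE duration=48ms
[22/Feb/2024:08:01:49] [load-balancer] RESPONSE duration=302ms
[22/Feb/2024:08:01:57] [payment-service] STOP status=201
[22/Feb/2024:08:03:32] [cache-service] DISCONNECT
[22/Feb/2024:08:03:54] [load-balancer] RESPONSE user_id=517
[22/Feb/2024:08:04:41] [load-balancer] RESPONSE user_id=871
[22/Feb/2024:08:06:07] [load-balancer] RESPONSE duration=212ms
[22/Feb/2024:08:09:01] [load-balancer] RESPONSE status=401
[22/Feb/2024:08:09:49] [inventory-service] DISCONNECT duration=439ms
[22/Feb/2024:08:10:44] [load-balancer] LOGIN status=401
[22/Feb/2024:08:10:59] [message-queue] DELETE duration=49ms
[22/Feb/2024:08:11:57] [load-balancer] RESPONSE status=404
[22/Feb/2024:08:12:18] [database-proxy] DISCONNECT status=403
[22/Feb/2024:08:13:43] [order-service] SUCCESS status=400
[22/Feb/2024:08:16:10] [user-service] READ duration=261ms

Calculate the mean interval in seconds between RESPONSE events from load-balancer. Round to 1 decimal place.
102.4

To calculate average interval:

1. Find all RESPONSE events for load-balancer in order
2. Calculate time gaps between consecutive events
3. Compute mean of gaps: 717 / 7 = 102.4 seconds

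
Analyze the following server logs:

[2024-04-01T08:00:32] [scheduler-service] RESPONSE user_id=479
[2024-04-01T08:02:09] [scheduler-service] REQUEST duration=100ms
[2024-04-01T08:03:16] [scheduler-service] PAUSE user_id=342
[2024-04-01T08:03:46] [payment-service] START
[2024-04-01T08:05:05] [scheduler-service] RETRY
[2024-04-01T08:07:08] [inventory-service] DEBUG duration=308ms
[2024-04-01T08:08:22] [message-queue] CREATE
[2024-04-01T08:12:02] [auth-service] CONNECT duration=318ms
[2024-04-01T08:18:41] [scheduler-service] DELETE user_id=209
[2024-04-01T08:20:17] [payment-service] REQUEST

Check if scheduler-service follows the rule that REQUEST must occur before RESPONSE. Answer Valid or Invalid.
Invalid

To validate ordering:

1. Required order: REQUEST → RESPONSE
2. Rule: REQUEST must occur before RESPONSE
3. Check actual order of events for scheduler-service
4. Result: Invalid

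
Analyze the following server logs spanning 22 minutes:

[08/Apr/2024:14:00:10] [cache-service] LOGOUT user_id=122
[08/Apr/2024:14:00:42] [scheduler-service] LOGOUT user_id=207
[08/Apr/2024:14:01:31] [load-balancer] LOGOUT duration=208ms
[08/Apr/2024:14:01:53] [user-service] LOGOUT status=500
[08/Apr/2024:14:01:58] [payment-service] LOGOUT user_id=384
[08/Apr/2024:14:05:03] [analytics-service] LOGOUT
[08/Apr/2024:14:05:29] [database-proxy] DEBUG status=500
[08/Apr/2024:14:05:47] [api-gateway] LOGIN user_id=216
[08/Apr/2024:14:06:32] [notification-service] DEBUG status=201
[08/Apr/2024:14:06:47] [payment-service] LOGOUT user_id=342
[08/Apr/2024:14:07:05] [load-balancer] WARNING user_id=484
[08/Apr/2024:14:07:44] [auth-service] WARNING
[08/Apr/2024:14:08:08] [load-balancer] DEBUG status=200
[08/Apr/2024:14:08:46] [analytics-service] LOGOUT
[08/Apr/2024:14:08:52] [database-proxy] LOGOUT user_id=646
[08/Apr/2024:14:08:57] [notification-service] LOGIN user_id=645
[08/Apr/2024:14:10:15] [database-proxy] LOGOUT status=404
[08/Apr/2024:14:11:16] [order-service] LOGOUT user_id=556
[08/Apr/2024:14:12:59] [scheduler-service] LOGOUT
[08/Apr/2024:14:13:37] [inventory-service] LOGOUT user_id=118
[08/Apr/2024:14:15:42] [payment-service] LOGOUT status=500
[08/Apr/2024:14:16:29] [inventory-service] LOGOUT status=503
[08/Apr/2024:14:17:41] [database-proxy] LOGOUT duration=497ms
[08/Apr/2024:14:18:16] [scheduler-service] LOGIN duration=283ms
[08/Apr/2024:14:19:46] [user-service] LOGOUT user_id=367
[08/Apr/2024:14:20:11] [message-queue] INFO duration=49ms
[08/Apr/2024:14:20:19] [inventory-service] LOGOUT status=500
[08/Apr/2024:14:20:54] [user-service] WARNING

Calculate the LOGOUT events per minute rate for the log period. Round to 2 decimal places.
0.82

To calculate the rate:

1. Count total LOGOUT events: 18
2. Total time period: 22 minutes
3. Rate = 18 / 22 = 0.82 events per minute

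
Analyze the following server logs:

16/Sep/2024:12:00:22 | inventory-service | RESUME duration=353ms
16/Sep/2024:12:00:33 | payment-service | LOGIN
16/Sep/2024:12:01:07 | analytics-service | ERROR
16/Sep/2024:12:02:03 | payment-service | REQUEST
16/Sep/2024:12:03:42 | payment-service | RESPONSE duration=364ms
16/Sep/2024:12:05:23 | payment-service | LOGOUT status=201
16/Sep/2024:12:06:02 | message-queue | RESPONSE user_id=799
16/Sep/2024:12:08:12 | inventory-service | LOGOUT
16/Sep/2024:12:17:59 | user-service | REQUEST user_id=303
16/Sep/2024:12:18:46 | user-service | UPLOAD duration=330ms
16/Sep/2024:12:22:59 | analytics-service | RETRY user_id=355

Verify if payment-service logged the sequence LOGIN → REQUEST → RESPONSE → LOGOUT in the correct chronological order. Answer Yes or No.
Yes

To verify sequence order:

1. Find all events in sequence LOGIN → REQUEST → RESPONSE → LOGOUT for payment-service
2. Extract their timestamps
3. Check if timestamps are in ascending order
4. Result: Yes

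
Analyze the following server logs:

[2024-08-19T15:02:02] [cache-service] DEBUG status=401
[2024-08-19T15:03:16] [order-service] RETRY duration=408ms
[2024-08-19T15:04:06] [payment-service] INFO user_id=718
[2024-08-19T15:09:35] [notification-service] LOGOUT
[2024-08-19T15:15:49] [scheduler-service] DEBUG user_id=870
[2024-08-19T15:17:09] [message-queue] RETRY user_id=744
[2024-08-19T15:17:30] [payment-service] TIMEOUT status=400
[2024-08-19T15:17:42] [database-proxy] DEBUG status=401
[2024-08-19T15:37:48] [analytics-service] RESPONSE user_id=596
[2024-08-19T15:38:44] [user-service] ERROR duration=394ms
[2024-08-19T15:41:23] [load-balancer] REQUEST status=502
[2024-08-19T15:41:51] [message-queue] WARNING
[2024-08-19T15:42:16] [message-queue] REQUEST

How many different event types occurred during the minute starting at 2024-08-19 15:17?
3

To count unique event types:

1. Filter events in the minute starting at 2024-08-19 15:17
2. Extract event types from matching entries
3. Count unique types: 3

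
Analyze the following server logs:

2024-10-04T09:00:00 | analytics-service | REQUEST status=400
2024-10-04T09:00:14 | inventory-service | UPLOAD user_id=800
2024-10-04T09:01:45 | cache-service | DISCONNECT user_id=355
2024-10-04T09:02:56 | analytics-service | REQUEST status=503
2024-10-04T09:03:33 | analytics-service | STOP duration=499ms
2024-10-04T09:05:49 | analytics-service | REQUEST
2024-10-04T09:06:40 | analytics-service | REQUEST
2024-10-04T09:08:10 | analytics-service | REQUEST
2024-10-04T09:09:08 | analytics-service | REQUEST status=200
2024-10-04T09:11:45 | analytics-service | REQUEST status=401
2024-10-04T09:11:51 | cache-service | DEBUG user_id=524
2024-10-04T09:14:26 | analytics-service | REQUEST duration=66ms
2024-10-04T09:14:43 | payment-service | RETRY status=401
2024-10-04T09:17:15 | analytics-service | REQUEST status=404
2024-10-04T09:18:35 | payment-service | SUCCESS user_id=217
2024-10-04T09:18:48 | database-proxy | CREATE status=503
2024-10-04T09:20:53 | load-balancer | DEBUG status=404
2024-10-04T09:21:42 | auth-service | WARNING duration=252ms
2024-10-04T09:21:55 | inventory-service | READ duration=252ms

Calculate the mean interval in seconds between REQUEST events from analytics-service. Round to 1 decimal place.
129.4

To calculate average interval:

1. Find all REQUEST events for analytics-service in order
2. Calculate time gaps between consecutive events
3. Compute mean of gaps: 1035 / 8 = 129.4 seconds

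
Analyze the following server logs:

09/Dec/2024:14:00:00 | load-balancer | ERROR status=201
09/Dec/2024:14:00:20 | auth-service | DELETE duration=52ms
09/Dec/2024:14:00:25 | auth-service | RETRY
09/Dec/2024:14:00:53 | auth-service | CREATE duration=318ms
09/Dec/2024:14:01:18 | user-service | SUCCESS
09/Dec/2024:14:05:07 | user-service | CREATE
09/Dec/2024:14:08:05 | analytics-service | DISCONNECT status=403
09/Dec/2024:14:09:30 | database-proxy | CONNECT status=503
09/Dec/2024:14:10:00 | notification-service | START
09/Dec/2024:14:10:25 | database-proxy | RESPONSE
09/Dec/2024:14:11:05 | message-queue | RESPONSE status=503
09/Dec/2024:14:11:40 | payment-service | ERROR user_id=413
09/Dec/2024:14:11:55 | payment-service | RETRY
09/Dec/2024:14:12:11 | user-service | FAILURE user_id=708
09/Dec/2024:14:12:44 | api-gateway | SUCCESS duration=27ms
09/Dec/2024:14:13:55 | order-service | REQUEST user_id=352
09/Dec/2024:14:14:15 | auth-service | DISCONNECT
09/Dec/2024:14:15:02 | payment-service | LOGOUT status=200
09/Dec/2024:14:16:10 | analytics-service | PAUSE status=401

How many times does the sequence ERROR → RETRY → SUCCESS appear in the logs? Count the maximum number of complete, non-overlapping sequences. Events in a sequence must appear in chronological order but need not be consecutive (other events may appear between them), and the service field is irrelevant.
2

To count sequences:

1. Look for pattern: ERROR → RETRY → SUCCESS
2. Greedily scan the log in chronological order, matching each sequence element in turn (ignoring service)
3. Each time the full pattern completes, increment the count and restart matching from the next event
4. Complete non-overlapping sequences found: 2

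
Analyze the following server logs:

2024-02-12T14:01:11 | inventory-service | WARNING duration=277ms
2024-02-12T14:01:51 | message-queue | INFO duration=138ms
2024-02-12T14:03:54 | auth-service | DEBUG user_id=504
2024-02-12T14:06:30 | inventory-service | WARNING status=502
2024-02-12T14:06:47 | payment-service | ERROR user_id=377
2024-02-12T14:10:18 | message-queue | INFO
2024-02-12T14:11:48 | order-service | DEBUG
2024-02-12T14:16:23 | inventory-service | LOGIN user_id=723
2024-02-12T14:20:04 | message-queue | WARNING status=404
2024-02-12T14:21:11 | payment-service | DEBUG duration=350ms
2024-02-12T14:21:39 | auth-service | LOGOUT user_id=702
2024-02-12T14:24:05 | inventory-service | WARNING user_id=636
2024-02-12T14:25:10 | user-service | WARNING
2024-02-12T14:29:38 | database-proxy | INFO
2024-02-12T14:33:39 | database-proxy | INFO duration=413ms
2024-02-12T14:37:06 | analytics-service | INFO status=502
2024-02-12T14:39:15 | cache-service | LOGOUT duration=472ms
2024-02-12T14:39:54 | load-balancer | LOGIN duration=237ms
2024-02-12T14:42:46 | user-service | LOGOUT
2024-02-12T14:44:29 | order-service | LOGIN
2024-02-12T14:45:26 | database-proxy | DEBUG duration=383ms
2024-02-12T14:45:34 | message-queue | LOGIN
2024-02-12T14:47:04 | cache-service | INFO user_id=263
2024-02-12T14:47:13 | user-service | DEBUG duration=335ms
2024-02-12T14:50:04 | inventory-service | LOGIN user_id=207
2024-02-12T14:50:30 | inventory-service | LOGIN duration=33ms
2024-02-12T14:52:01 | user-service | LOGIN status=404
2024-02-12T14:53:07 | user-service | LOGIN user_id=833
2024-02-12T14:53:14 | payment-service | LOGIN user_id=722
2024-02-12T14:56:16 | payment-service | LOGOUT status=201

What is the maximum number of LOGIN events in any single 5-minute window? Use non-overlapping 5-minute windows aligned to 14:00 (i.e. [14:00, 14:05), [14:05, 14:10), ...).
5

To find the burst window:

1. Divide the log period into non-overlapping 5-minute windows starting at 14:00
2. Count LOGIN events in each window
3. Find the window with maximum count
4. Maximum events in a window: 5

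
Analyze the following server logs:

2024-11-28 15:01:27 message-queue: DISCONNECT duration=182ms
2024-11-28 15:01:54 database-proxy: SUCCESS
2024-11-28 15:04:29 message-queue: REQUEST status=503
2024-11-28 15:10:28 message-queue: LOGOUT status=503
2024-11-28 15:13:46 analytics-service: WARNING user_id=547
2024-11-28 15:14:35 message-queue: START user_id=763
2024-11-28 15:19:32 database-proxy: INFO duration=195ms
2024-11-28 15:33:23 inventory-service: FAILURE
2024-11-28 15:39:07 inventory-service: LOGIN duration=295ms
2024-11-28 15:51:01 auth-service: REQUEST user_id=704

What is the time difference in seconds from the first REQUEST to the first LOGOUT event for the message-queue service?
359

To find the time between events:

1. Locate the first REQUEST event for message-queue: 2024-11-28 15:04:29
2. Locate the first LOGOUT event for message-queue: 2024-11-28 15:10:28
3. Calculate the difference: 2024-11-28 15:10:28 - 2024-11-28 15:04:29 = 359 seconds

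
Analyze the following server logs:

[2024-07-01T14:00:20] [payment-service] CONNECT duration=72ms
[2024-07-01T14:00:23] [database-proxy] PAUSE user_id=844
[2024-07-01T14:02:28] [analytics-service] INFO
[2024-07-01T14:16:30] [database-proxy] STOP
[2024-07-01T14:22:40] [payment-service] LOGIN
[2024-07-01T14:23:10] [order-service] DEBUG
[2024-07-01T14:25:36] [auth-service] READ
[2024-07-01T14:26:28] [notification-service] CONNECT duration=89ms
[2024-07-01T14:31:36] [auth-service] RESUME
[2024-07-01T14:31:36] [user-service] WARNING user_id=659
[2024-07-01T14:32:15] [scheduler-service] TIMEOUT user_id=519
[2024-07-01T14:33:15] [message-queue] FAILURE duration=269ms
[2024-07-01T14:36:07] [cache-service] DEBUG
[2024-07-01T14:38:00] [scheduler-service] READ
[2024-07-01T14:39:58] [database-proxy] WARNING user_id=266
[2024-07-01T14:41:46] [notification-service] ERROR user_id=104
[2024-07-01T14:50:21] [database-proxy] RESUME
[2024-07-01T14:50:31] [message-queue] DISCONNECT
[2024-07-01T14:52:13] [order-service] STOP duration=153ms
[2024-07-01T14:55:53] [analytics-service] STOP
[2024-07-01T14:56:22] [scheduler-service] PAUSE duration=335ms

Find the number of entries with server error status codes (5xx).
0

To find matching entries:

1. Pattern to match: server error status codes (5xx)
2. Scan each log entry for the pattern
3. Count matches: 0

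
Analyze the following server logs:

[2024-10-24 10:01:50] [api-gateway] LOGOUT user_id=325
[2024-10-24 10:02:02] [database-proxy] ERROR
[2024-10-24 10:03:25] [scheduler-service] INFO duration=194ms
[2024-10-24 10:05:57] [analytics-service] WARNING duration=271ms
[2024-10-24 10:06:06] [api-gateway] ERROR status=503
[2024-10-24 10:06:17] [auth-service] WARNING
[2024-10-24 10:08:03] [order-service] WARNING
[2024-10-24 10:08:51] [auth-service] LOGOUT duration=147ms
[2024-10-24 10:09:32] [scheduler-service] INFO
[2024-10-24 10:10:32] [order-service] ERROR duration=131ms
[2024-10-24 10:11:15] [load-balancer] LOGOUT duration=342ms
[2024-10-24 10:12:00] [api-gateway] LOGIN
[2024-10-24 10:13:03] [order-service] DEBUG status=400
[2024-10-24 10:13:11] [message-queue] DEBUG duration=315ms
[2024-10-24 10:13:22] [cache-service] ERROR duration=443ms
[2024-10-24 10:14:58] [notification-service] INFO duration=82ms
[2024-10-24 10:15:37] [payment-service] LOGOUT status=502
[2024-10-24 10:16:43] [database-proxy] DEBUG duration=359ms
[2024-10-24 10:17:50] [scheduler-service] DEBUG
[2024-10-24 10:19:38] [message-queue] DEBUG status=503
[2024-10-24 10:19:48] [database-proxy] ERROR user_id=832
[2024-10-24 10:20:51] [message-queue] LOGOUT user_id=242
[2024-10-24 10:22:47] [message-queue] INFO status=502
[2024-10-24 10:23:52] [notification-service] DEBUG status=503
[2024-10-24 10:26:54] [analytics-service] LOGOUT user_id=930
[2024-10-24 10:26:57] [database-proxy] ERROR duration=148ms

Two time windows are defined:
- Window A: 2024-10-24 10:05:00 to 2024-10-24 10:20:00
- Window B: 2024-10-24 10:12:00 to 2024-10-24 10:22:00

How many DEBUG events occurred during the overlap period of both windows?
5

To find overlap events:

1. Window A: 2024-10-24 10:05:00 to 2024-10-24 10:20:00
2. Window B: 2024-10-24 10:12:00 to 2024-10-24 10:22:00
3. Overlap period: 2024-10-24 10:12:00 to 2024-10-24 10:20:00
4. Count DEBUG events in overlap: 5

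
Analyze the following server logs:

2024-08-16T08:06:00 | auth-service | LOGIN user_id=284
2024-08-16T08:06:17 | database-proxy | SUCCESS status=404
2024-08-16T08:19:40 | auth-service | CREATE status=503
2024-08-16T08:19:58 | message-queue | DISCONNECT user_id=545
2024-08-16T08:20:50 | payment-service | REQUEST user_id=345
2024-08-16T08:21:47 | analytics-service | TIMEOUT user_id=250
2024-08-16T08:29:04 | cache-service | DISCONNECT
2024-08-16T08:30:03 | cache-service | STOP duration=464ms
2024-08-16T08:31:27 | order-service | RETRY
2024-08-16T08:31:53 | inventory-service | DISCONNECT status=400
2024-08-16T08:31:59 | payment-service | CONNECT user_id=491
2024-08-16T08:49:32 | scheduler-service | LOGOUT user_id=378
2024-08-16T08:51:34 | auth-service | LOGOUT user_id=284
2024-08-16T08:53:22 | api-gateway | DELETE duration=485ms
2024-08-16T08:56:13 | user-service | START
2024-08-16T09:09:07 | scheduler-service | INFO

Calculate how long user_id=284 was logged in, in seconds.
2734

To calculate session duration:

1. Find LOGIN event for user_id=284: 2024-08-16T08:06:00
2. Find LOGOUT event for user_id=284: 2024-08-16T08:51:34
3. Session duration: 2024-08-16T08:51:34 - 2024-08-16T08:06:00 = 2734 seconds (45 minutes)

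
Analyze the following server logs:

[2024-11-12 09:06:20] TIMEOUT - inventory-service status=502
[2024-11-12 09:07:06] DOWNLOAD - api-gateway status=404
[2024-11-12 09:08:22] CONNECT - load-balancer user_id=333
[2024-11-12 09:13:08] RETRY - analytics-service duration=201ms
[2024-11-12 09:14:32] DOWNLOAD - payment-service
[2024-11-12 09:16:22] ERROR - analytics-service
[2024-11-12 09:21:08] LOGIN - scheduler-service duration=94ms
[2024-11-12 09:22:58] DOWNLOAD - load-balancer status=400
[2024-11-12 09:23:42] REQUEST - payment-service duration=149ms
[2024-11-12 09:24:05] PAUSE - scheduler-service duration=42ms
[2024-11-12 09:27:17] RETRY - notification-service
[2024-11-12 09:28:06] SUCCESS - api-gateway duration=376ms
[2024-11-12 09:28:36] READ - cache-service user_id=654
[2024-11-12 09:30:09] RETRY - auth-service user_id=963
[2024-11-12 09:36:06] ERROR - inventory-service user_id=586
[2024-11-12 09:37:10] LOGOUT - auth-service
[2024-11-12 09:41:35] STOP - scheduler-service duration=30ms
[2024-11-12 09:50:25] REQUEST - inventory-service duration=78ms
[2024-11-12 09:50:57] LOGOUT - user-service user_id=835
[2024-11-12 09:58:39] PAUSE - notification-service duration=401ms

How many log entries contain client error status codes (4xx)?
2

To find matching entries:

1. Pattern to match: client error status codes (4xx)
2. Scan each log entry for the pattern
3. Count matches: 2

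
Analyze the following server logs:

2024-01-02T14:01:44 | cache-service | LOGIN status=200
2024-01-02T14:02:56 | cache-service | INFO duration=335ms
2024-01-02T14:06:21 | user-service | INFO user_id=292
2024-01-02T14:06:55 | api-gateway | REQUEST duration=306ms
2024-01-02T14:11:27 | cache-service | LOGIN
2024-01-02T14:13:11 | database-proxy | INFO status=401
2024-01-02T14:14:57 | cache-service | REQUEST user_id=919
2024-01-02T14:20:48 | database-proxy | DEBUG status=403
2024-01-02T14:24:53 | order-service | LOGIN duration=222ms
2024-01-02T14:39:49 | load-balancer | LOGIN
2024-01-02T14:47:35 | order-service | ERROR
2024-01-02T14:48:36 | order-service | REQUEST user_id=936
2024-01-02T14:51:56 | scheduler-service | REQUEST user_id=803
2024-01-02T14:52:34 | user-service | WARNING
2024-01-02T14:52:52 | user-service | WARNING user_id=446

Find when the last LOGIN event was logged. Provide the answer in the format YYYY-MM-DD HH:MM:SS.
2024-01-02 14:39:49

To find the last event:

1. Filter for all LOGIN events
2. Sort by timestamp
3. Select the last one
4. Timestamp: 2024-01-02 14:39:49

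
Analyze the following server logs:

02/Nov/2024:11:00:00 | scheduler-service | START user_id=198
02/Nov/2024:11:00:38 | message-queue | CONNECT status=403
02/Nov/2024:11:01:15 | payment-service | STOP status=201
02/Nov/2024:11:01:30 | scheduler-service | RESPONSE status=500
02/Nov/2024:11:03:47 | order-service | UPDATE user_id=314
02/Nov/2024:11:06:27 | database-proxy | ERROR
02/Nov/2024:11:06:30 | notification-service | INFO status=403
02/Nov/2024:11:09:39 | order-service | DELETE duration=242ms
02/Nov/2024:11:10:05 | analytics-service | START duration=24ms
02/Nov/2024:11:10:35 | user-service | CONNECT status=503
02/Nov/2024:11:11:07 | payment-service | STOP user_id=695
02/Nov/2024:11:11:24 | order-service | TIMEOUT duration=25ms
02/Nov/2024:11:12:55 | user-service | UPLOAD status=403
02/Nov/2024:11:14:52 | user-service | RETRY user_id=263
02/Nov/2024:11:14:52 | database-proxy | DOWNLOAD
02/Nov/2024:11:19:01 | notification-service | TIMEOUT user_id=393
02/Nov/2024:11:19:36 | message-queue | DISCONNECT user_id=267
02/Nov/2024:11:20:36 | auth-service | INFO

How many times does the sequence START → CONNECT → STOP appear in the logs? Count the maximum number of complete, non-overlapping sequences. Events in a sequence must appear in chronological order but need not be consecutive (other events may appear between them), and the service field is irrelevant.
2

To count sequences:

1. Look for pattern: START → CONNECT → STOP
2. Greedily scan the log in chronological order, matching each sequence element in turn (ignoring service)
3. Each time the full pattern completes, increment the count and restart matching from the next event
4. Complete non-overlapping sequences found: 2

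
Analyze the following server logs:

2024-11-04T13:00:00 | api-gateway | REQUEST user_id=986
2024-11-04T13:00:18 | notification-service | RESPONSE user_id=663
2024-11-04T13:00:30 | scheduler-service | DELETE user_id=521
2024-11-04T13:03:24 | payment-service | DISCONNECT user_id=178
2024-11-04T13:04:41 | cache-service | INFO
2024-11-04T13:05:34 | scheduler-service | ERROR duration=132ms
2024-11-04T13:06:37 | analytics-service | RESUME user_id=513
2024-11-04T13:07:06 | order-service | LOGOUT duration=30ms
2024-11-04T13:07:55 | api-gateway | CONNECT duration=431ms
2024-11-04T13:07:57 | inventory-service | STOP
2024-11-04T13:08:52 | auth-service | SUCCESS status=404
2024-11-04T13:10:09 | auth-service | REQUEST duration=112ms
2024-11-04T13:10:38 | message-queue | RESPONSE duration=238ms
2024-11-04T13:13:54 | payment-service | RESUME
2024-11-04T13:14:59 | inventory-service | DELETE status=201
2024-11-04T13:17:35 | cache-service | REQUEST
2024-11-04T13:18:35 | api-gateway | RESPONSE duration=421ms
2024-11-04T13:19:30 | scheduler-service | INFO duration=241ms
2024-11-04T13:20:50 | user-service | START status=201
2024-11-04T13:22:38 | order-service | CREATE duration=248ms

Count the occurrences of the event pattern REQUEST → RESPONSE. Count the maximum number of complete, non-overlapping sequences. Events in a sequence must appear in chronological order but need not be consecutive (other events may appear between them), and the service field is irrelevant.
3

To count sequences:

1. Look for pattern: REQUEST → RESPONSE
2. Greedily scan the log in chronological order, matching each sequence element in turn (ignoring service)
3. Each time the full pattern completes, increment the count and restart matching from the next event
4. Complete non-overlapping sequences found: 3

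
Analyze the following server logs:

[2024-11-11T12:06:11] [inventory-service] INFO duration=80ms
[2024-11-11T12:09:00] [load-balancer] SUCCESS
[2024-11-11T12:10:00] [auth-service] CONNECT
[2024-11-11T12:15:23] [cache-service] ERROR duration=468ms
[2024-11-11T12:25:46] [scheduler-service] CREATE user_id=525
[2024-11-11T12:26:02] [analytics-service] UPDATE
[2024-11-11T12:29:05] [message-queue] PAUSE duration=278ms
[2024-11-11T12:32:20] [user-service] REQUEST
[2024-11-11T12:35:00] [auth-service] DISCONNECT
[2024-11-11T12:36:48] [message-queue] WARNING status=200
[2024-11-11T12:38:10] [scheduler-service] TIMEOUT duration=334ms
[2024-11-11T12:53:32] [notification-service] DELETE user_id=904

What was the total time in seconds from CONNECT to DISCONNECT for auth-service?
1500

To calculate state duration:

1. Find CONNECT event for auth-service: 2024-11-11T12:10:00
2. Find DISCONNECT event for auth-service: 2024-11-11T12:35:00
3. Calculate duration: 2024-11-11T12:35:00 - 2024-11-11T12:10:00 = 1500 seconds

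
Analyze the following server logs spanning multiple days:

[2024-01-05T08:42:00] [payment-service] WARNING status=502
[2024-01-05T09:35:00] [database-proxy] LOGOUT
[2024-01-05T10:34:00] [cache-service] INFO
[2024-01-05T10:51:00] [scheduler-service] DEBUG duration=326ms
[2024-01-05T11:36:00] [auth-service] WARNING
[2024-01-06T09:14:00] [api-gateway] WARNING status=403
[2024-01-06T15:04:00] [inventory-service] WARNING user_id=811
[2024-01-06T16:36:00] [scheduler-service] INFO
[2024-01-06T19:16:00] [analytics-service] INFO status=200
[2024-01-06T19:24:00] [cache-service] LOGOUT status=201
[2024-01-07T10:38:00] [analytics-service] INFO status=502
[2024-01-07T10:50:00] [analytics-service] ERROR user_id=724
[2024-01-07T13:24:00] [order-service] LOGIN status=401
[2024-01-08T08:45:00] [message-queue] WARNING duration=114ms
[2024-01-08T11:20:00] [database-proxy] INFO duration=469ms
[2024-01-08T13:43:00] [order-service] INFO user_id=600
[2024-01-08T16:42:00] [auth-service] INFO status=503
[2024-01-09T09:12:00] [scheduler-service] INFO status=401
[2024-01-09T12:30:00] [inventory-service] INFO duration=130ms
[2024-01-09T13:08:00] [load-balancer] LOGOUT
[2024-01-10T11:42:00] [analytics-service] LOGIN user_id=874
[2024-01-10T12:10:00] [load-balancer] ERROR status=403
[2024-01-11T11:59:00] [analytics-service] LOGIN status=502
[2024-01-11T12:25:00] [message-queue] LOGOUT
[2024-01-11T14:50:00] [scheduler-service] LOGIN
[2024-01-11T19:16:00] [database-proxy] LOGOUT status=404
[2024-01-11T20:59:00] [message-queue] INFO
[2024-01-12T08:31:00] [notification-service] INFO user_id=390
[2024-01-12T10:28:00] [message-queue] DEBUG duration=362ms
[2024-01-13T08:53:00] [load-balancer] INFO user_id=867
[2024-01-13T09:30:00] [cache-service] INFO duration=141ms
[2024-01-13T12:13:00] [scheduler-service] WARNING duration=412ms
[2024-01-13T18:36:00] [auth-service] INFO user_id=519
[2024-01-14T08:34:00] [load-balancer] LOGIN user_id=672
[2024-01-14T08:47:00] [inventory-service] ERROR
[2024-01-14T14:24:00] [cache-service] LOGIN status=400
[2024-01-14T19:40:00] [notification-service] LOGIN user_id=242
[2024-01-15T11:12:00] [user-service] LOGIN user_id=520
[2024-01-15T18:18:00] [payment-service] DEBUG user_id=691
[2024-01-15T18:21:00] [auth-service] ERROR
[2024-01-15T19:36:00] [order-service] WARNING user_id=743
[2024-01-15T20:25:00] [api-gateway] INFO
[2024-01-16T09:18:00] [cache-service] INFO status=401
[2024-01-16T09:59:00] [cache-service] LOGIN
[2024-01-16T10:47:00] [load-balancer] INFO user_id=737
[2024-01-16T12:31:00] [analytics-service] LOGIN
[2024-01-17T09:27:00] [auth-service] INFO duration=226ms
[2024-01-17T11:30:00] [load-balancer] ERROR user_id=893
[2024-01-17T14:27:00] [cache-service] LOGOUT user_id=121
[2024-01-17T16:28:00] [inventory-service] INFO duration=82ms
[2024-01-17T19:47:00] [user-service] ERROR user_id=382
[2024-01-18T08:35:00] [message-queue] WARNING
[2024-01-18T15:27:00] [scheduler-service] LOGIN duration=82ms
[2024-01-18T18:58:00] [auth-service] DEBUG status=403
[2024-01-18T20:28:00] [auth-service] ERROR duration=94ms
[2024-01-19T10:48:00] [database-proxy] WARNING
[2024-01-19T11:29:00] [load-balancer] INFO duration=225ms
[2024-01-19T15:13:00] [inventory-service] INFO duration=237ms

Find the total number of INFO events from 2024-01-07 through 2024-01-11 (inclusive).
7

To filter by date range:

1. Date range: 2024-01-07 through 2024-01-11, both dates inclusive
2. Filter for INFO events whose date falls in this range
3. Count matching events: 7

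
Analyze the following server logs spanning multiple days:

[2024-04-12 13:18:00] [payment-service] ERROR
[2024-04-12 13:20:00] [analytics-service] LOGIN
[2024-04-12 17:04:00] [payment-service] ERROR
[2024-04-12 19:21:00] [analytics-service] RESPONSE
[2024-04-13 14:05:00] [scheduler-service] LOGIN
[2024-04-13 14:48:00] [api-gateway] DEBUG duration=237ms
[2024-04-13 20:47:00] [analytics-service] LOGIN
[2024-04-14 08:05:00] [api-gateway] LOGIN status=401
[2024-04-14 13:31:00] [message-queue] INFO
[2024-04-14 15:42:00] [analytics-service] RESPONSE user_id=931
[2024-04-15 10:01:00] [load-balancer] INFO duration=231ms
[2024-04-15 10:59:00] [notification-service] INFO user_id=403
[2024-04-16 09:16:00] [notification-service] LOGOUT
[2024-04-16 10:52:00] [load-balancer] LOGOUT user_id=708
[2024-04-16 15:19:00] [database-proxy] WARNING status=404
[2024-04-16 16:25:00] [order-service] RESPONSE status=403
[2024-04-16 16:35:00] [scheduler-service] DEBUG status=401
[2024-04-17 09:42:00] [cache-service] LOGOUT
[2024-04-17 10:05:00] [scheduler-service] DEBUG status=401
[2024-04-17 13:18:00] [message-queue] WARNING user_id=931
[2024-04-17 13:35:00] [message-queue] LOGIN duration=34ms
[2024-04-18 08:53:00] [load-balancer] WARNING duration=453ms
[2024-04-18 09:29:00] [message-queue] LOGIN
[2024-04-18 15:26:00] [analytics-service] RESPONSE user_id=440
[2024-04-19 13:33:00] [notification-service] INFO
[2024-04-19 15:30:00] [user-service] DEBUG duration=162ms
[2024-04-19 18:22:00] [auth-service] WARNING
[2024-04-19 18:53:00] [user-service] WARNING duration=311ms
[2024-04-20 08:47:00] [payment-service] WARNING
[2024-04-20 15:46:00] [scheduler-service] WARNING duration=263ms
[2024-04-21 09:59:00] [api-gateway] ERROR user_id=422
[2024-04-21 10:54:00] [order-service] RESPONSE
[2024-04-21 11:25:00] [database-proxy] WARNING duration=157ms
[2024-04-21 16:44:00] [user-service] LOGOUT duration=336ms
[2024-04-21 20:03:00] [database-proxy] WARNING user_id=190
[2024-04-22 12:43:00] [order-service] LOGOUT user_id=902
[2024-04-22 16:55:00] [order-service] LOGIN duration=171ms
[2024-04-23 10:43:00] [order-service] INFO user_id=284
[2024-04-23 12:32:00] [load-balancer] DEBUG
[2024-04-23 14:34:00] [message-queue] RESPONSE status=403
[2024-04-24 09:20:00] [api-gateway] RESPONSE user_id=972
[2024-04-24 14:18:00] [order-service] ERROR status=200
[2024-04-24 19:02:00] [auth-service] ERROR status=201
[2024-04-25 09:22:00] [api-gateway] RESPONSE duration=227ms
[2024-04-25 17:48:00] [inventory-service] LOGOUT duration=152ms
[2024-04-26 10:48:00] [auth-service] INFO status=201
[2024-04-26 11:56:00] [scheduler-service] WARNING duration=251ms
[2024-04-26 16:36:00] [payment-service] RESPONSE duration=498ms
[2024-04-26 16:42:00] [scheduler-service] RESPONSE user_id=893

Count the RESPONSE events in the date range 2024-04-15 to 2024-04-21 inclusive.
3

To filter by date range:

1. Date range: 2024-04-15 through 2024-04-21, both dates inclusive
2. Filter for RESPONSE events whose date falls in this range
3. Count matching events: 3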